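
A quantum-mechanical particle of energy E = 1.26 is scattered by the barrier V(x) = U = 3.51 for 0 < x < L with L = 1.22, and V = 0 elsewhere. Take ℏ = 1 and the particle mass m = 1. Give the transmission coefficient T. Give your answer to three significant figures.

T = 0.0206

Since E < U the interior solution is evanescent with decay constant κ = √(2m(U − E))/ℏ = 2.121.
κL = 2.588, sinh(κL) = 6.614.
Matching ψ, ψ′ at both faces gives T = [1 + U² sinh²(κL) / (4E(U − E))]⁻¹ = 1/48.53 = 0.0206.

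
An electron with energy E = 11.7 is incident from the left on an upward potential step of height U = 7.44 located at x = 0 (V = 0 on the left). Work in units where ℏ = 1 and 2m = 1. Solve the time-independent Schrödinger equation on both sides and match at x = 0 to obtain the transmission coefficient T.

T = 0.939

On each side the TISE gives plane waves with k = √(2m(E − V))/ℏ: k₁ = √(2·½·11.7) = 3.421, k₂ = √(2·½·4.26) = 2.064.
Matching ψ and ψ′ at x = 0 gives r = (k₁ − k₂)/(k₁ + k₂), so R = r² = 0.06118 and T = 1 − R = 0.9388.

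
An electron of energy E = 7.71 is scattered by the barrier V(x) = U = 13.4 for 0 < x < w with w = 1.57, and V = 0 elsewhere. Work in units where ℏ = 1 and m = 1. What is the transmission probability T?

T = 0.0000981

Since E < U the interior solution is evanescent with decay constant κ = √(2m(U − E))/ℏ = 3.373.
κw = 5.296, sinh(κw) = 99.79.
Matching ψ, ψ′ at both faces gives T = [1 + U² sinh²(κw) / (4E(U − E))]⁻¹ = 1/10190 = 0.0000981.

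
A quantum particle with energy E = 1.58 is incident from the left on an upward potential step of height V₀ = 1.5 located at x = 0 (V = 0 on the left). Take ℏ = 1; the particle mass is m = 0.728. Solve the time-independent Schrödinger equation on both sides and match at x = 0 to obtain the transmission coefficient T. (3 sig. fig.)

T = 0.600

The wavenumbers are k₁ = √(2mE)/ℏ = 1.517 on the left and k₂ = √(2m(E − V₀))/ℏ = 0.3413 on the right.
Continuity of ψ and ψ′ at the step yields the reflection amplitude r = (k₁ − k₂)/(k₁ + k₂) = 0.6326; thus R = |r|² = 0.4002, T = 0.5998.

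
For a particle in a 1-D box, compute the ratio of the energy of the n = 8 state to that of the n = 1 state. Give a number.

64

Since E_n ∝ n², the ratio is (8/1)² = 64.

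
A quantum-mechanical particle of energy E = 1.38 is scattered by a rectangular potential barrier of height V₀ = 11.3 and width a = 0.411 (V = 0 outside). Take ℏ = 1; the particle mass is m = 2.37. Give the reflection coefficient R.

E < V₀: inside the barrier ψ ∝ e^{±κx} with κ = √(2m(V₀ − E))/ℏ = 6.857.
κa = 2.818, sinh(κa) = 8.344.
Matching ψ, ψ′ at both faces gives T = [1 + V₀² sinh²(κa) / (4E(V₀ − E))]⁻¹ = 1/163.4 = 0.00612.
R = 1 − T = 0.994.

R = 0.994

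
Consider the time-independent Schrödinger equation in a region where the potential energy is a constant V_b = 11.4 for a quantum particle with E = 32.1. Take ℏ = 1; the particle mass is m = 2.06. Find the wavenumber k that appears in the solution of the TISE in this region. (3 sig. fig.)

With E > V_b the solution is oscillatory, ψ ∝ e^{±ikx} with k = √(2m(E − V_b))/ℏ.
k = √(2 × 2.06 × 20.7) = 9.235.

k = 9.23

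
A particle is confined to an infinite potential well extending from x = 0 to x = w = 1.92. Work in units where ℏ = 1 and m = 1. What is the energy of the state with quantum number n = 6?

Requiring ψ(0) = ψ(w) = 0 quantises k = nπ/w, hence E_n = ℏ²k²/2m = n²π²ℏ²/(2mw²).
E_6 = 6² × π² / (2 × 1 × 1.92²) = 48.19.

E = 48.2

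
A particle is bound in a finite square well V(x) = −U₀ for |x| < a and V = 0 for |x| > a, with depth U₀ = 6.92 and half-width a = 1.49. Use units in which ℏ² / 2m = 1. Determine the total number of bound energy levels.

N = 3

The dimensionless depth is z₀ = a√(2mU₀)/ℏ = 1.49 × √(6.920) = 3.920.
The even/odd transcendental equations gain one root per π/2 in z₀, giving N = 1 + ⌊2z₀/π⌋ = 1 + ⌊2.495⌋ = 3.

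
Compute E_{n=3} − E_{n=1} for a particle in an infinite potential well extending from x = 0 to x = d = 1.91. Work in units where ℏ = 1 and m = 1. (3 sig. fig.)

ΔE = 10.8

E_n = n²π²ℏ²/(2md²), so ΔE = (3² − 1²) π²ℏ²/(2md²).
ΔE = 8 × π² / (2 × 1 × 1.91²) = 10.82.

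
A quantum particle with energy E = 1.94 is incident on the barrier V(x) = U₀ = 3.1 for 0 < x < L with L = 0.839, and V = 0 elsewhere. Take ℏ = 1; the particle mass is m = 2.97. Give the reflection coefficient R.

Since E < U₀ the interior solution is evanescent with decay constant κ = √(2m(U₀ − E))/ℏ = 2.625.
κL = 2.202, sinh(κL) = 4.468.
The exact tunnelling result is T⁻¹ = 1 + U₀² sinh²(κL) / [4E(U₀ − E)] = 22.31, so T = 0.0448.
R = 1 − T = 0.955.

R = 0.955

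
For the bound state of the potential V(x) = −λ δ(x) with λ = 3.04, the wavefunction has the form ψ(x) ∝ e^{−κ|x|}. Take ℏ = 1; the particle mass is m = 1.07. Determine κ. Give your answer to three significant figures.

Integrating the TISE across x = 0 gives the cusp condition ψ'(0⁺) − ψ'(0⁻) = −(2mλ/ℏ²)ψ(0).
With ψ ∝ e^{−κ|x|} this yields −2κ = −2mλ/ℏ², so κ = mλ/ℏ² = 3.253.

κ = 3.25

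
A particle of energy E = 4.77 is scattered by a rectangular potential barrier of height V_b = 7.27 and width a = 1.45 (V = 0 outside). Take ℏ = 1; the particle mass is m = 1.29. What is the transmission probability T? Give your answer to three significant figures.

Since E < V_b the interior solution is evanescent with decay constant κ = √(2m(V_b − E))/ℏ = 2.540.
κa = 3.683, sinh(κa) = 19.86.
The exact tunnelling result is T⁻¹ = 1 + V_b² sinh²(κa) / [4E(V_b − E)] = 438.1, so T = 0.00228.

T = 0.00228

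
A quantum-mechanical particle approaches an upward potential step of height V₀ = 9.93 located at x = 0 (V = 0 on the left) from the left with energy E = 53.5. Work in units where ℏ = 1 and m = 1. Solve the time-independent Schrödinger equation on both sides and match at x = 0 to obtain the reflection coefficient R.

R = 0.00263

The wavenumbers are k₁ = √(2mE)/ℏ = 10.34 on the left and k₂ = √(2m(E − V₀))/ℏ = 9.335 on the right.
Matching ψ and ψ′ at x = 0 gives r = (k₁ − k₂)/(k₁ + k₂), so R = r² = 0.002630 and T = 1 − R = 0.9974.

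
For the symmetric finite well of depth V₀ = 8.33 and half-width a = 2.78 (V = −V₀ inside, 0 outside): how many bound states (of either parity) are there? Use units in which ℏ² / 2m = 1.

N = 6

The dimensionless depth is z₀ = a√(2mV₀)/ℏ = 2.78 × √(8.330) = 8.024.
The even/odd transcendental equations gain one root per π/2 in z₀, giving N = 1 + ⌊2z₀/π⌋ = 1 + ⌊5.108⌋ = 6.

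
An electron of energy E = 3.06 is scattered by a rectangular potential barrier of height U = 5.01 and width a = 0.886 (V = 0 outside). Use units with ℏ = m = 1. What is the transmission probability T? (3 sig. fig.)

Since E < U the interior solution is evanescent with decay constant κ = √(2m(U − E))/ℏ = 1.975.
κa = 1.750, sinh(κa) = 2.790.
Matching ψ, ψ′ at both faces gives T = [1 + U² sinh²(κa) / (4E(U − E))]⁻¹ = 1/9.183 = 0.109.

T = 0.109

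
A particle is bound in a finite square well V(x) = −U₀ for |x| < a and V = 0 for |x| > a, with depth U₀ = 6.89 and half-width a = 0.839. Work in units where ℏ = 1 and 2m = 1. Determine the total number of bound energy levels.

N = 2

The dimensionless depth is z₀ = a√(2mU₀)/ℏ = 0.839 × √(6.890) = 2.202.
The even/odd transcendental equations gain one root per π/2 in z₀, giving N = 1 + ⌊2z₀/π⌋ = 1 + ⌊1.402⌋ = 2.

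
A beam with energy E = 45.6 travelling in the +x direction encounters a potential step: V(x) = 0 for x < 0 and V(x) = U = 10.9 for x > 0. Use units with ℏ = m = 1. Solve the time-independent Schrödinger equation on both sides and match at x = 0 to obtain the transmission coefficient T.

The wavenumbers are k₁ = √(2mE)/ℏ = 9.550 on the left and k₂ = √(2m(E − U))/ℏ = 8.331 on the right.
Continuity of ψ and ψ′ at the step yields the reflection amplitude r = (k₁ − k₂)/(k₁ + k₂) = 0.06819; thus R = |r|² = 0.004649, T = 0.9954.

T = 0.995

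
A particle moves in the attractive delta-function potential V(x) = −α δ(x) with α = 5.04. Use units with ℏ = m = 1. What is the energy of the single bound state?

For x ≠ 0 the bound state is ψ ∝ e^{−κ|x|}; integrating the TISE across the delta gives the cusp condition 2κ = 2mα/ℏ², so κ = 5.040.
Then E = −ℏ²κ²/(2m) = −mα²/(2ℏ²) = -12.70.

E = -12.7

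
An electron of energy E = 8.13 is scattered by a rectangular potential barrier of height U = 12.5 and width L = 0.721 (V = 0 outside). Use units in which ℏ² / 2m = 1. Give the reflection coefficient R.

E < U: inside the barrier ψ ∝ e^{±κx} with κ = √(2m(U − E))/ℏ = 2.090.
κL = 1.507, sinh(κL) = 2.146.
The exact tunnelling result is T⁻¹ = 1 + U² sinh²(κL) / [4E(U − E)] = 6.065, so T = 0.165.
R = 1 − T = 0.835.

R = 0.835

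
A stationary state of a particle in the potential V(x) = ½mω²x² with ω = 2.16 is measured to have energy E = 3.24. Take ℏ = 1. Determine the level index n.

n = 1

Invert E_n = (n + ½)ℏω: n = E/ℏω − ½ = 1.000, so n = 1.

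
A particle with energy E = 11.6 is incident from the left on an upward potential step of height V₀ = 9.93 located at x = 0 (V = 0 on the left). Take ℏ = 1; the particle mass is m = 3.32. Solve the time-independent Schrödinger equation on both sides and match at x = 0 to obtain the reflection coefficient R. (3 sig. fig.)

R = 0.202

On each side the TISE gives plane waves with k = √(2m(E − V))/ℏ: k₁ = √(2·3.32·11.6) = 8.776, k₂ = √(2·3.32·1.67) = 3.330.
Matching ψ and ψ′ at x = 0 gives r = (k₁ − k₂)/(k₁ + k₂), so R = r² = 0.2024 and T = 1 − R = 0.7976.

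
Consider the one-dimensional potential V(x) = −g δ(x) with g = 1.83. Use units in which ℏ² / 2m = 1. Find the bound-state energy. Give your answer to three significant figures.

For x ≠ 0 the bound state is ψ ∝ e^{−κ|x|}; integrating the TISE across the delta gives the cusp condition 2κ = 2mg/ℏ², so κ = 0.9150.
Then E = −ℏ²κ²/(2m) = −mg²/(2ℏ²) = -0.8372.

E = -0.837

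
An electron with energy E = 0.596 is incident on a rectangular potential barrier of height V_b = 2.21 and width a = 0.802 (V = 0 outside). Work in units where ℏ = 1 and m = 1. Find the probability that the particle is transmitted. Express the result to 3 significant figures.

T = 0.165

E < V_b: inside the barrier ψ ∝ e^{±κx} with κ = √(2m(V_b − E))/ℏ = 1.797.
κa = 1.441, sinh(κa) = 1.994.
Matching ψ, ψ′ at both faces gives T = [1 + V_b² sinh²(κa) / (4E(V_b − E))]⁻¹ = 1/6.047 = 0.165.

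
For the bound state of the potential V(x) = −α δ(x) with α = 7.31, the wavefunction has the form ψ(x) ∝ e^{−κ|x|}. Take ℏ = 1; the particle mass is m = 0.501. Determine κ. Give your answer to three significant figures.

Integrate −(ℏ²/2m)ψ'' − αδ(x)ψ = Eψ from −ε to +ε: the ψ'' term gives ψ'(0⁺) − ψ'(0⁻) and the δ term gives −(2mα/ℏ²)ψ(0).
With ψ ∝ e^{−κ|x|} this yields −2κ = −2mα/ℏ², so κ = mα/ℏ² = 3.662.

κ = 3.66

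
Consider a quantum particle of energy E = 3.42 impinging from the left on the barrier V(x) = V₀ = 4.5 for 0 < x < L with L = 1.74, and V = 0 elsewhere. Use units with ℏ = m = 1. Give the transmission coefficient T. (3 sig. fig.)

E < V₀: inside the barrier ψ ∝ e^{±κx} with κ = √(2m(V₀ − E))/ℏ = 1.470.
κL = 2.557, sinh(κL) = 6.411.
Matching ψ, ψ′ at both faces gives T = [1 + V₀² sinh²(κL) / (4E(V₀ − E))]⁻¹ = 1/57.34 = 0.0174.

T = 0.0174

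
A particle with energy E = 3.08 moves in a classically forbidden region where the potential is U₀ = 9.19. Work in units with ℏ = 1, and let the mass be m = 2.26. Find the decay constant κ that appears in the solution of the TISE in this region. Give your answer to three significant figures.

Since E < U₀ the TISE in this region is ψ'' = κ²ψ with κ = √(2m(U₀ − E))/ℏ.
κ = √(2 × 2.26 × 6.11) = 5.255.

κ = 5.26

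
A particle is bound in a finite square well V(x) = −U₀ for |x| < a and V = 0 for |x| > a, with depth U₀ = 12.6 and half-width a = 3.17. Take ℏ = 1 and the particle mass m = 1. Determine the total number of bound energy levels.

Define the well-strength parameter z₀ = (a/ℏ)√(2mU₀) = 3.17 × √(2·1·12.6) = 15.91.
A new bound state (alternating even/odd) appears each time z₀ passes a multiple of π/2, so N = ⌊2z₀/π⌋ + 1 = ⌊10.13⌋ + 1 = 11.

N = 11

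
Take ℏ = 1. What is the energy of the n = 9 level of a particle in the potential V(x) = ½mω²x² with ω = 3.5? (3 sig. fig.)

The oscillator eigenvalues are E_n = ℏω(n + ½), so E_9 = 3.5 × 9.5 = 33.25.

E = 33.3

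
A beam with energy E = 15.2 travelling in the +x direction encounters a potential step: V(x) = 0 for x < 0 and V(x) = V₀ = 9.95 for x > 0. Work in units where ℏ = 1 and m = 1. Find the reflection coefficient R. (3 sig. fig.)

R = 0.0674

The wavenumbers are k₁ = √(2mE)/ℏ = 5.514 on the left and k₂ = √(2m(E − V₀))/ℏ = 3.240 on the right.
Matching ψ and ψ′ at x = 0 gives r = (k₁ − k₂)/(k₁ + k₂), so R = r² = 0.06743 and T = 1 − R = 0.9326.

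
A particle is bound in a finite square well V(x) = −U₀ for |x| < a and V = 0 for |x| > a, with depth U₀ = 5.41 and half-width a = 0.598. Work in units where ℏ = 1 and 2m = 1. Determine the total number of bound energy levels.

Define the well-strength parameter z₀ = (a/ℏ)√(2mU₀) = 0.598 × √(2·0.5·5.41) = 1.391.
A new bound state (alternating even/odd) appears each time z₀ passes a multiple of π/2, so N = ⌊2z₀/π⌋ + 1 = ⌊0.8855⌋ + 1 = 1.

N = 1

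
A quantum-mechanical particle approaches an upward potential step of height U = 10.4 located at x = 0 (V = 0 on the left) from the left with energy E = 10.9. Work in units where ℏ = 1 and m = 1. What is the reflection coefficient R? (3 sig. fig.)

R = 0.419

The wavenumbers are k₁ = √(2mE)/ℏ = 4.669 on the left and k₂ = √(2m(E − U))/ℏ = 1.000 on the right.
Continuity of ψ and ψ′ at the step yields the reflection amplitude r = (k₁ − k₂)/(k₁ + k₂) = 0.6472; thus R = |r|² = 0.4189, T = 0.5811.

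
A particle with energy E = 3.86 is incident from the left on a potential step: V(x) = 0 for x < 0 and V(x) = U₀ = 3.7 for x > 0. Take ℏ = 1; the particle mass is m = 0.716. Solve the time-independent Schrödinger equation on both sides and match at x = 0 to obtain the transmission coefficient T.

T = 0.562

On each side the TISE gives plane waves with k = √(2m(E − V))/ℏ: k₁ = √(2·0.716·3.86) = 2.351, k₂ = √(2·0.716·0.16) = 0.4787.
Matching ψ and ψ′ at x = 0 gives r = (k₁ − k₂)/(k₁ + k₂), so R = r² = 0.4378 and T = 1 − R = 0.5622.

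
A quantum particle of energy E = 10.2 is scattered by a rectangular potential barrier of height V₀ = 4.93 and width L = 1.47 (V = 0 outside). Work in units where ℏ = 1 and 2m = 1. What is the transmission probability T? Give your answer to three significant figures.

T = 0.994

E > V₀: inside the barrier k₂ = √(2m(E − V₀))/ℏ = 2.296, k₂L = 3.375.
Matching at both interfaces gives T⁻¹ = 1 + V₀² sin²(k₂L) / [4E(E − V₀)] = 1.006, hence T = 0.994.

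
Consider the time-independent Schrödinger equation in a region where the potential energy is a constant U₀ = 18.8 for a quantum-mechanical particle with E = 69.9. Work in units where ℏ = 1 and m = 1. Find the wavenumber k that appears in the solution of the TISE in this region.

With E > U₀ the solution is oscillatory, ψ ∝ e^{±ikx} with k = √(2m(E − U₀))/ℏ.
k = √(2 × 1 × 51.1) = 10.11.

k = 10.1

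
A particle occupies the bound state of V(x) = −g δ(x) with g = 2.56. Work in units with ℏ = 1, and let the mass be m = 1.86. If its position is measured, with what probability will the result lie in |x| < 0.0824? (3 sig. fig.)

The normalised bound state is ψ = √κ e^{−κ|x|} with κ = mg/ℏ² = 4.762.
P(|x| < d) = ∫_{−d}^{d} κ e^{−2κ|x|} dx = 1 − e^{−2κd} = 1 − e^{−0.7847} = 0.5437.

P = 0.544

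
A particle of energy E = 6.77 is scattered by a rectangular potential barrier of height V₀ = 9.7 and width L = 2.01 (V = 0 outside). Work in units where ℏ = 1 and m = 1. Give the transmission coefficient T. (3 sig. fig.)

T = 0.000200

Since E < V₀ the interior solution is evanescent with decay constant κ = √(2m(V₀ − E))/ℏ = 2.421.
κL = 4.866, sinh(κL) = 64.88.
The exact tunnelling result is T⁻¹ = 1 + V₀² sinh²(κL) / [4E(V₀ − E)] = 4992, so T = 0.000200.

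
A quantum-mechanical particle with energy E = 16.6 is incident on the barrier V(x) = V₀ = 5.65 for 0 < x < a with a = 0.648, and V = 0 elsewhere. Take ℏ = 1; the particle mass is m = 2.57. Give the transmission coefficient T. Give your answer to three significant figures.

T = 0.959

E > V₀: inside the barrier k₂ = √(2m(E − V₀))/ℏ = 7.502, k₂a = 4.861.
T = [1 + V₀² sin²(k₂a) / (4E(E − V₀))]⁻¹ = 1/1.043 = 0.959.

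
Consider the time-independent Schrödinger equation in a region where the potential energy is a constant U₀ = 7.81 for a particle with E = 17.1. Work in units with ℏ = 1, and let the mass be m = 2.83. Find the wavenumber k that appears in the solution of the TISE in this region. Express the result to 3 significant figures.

With E > U₀ the solution is oscillatory, ψ ∝ e^{±ikx} with k = √(2m(E − U₀))/ℏ.
k = √(2 × 2.83 × 9.29) = 7.251.

k = 7.25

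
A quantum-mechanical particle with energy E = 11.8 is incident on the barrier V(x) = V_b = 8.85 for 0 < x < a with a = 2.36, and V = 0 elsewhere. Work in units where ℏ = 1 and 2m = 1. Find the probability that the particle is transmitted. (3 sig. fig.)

Above the barrier the interior wavenumber is k₂ = √(2m(E − V_b))/ℏ = 1.718, giving phase k₂a = 4.053.
Matching at both interfaces gives T⁻¹ = 1 + V_b² sin²(k₂a) / [4E(E − V_b)] = 1.352, hence T = 0.740.

T = 0.740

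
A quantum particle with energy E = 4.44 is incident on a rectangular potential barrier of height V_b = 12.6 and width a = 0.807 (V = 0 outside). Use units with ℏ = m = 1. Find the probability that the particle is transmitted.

Since E < V_b the interior solution is evanescent with decay constant κ = √(2m(V_b − E))/ℏ = 4.040.
κa = 3.260, sinh(κa) = 13.01.
Matching ψ, ψ′ at both faces gives T = [1 + V_b² sinh²(κa) / (4E(V_b − E))]⁻¹ = 1/186.3 = 0.00537.

T = 0.00537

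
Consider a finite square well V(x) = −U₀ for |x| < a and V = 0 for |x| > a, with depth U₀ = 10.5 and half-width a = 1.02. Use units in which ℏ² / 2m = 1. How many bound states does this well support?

N = 3

The dimensionless depth is z₀ = a√(2mU₀)/ℏ = 1.02 × √(10.50) = 3.305.
A new bound state (alternating even/odd) appears each time z₀ passes a multiple of π/2, so N = ⌊2z₀/π⌋ + 1 = ⌊2.104⌋ + 1 = 3.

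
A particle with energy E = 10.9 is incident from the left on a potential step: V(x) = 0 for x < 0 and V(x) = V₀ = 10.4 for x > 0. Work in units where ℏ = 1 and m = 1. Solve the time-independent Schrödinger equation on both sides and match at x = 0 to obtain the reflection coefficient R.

R = 0.419

On each side the TISE gives plane waves with k = √(2m(E − V))/ℏ: k₁ = √(2·1·10.9) = 4.669, k₂ = √(2·1·0.5) = 1.000.
Continuity of ψ and ψ′ at the step yields the reflection amplitude r = (k₁ − k₂)/(k₁ + k₂) = 0.6472; thus R = |r|² = 0.4189, T = 0.5811.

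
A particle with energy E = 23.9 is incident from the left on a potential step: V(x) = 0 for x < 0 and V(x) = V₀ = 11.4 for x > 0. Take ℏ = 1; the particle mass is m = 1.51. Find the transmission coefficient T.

T = 0.974

The wavenumbers are k₁ = √(2mE)/ℏ = 8.496 on the left and k₂ = √(2m(E − V₀))/ℏ = 6.144 on the right.
Continuity of ψ and ψ′ at the step yields the reflection amplitude r = (k₁ − k₂)/(k₁ + k₂) = 0.1606; thus R = |r|² = 0.02580, T = 0.9742.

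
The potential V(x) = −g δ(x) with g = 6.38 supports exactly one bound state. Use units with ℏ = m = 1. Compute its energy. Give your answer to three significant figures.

For x ≠ 0 the bound state is ψ ∝ e^{−κ|x|}; integrating the TISE across the delta gives the cusp condition 2κ = 2mg/ℏ², so κ = 6.380.
Then E = −ℏ²κ²/(2m) = −mg²/(2ℏ²) = -20.35.

E = -20.4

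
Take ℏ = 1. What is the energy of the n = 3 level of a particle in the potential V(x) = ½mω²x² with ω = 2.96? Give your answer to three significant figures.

E = 10.4

Using E_n = (n + ½)ℏω: E_3 = 3.5 × 2.96 = 10.36.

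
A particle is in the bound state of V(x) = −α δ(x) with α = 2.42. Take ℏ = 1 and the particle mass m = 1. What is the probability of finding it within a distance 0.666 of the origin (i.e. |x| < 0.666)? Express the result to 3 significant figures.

P = 0.960

The normalised bound state is ψ = √κ e^{−κ|x|} with κ = mα/ℏ² = 2.420.
P(|x| < d) = ∫_{−d}^{d} κ e^{−2κ|x|} dx = 1 − e^{−2κd} = 1 − e^{−3.223} = 0.9602.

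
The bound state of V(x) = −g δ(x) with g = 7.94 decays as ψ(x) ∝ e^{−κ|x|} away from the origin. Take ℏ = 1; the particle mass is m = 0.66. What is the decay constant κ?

κ = 5.24

Integrate −(ℏ²/2m)ψ'' − gδ(x)ψ = Eψ from −ε to +ε: the ψ'' term gives ψ'(0⁺) − ψ'(0⁻) and the δ term gives −(2mg/ℏ²)ψ(0).
With ψ ∝ e^{−κ|x|} this yields −2κ = −2mg/ℏ², so κ = mg/ℏ² = 5.240.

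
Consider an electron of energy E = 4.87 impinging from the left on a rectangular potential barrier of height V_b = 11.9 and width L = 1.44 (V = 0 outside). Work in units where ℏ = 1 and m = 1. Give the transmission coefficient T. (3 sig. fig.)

Since E < V_b the interior solution is evanescent with decay constant κ = √(2m(V_b − E))/ℏ = 3.750.
κL = 5.400, sinh(κL) = 110.6.
The exact tunnelling result is T⁻¹ = 1 + V_b² sinh²(κL) / [4E(V_b − E)] = 12660, so T = 0.0000790.

T = 0.0000790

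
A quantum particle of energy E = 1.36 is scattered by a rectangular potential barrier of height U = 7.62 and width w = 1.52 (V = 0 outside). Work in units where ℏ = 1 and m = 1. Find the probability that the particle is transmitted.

T = 0.0000500

Since E < U the interior solution is evanescent with decay constant κ = √(2m(U − E))/ℏ = 3.538.
κw = 5.378, sinh(κw) = 108.3.
Matching ψ, ψ′ at both faces gives T = [1 + U² sinh²(κw) / (4E(U − E))]⁻¹ = 1/20010 = 0.0000500.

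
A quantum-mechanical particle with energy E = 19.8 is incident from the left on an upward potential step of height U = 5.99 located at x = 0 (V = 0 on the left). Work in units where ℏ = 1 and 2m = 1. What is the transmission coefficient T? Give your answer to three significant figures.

T = 0.992

The wavenumbers are k₁ = √(2mE)/ℏ = 4.450 on the left and k₂ = √(2m(E − U))/ℏ = 3.716 on the right.
Matching ψ and ψ′ at x = 0 gives r = (k₁ − k₂)/(k₁ + k₂), so R = r² = 0.008069 and T = 1 − R = 0.9919.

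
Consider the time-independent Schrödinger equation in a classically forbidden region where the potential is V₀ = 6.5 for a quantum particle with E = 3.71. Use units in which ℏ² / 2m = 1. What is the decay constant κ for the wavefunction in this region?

κ = 1.67

Since E < V₀ the TISE in this region is ψ'' = κ²ψ with κ = √(2m(V₀ − E))/ℏ.
κ = √(2 × 0.5 × 2.79) = 1.670.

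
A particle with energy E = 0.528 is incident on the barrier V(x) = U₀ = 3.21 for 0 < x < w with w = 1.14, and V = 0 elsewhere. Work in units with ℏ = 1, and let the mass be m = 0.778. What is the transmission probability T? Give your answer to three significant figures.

E < U₀: inside the barrier ψ ∝ e^{±κx} with κ = √(2m(U₀ − E))/ℏ = 2.043.
κw = 2.329, sinh(κw) = 5.084.
Matching ψ, ψ′ at both faces gives T = [1 + U₀² sinh²(κw) / (4E(U₀ − E))]⁻¹ = 1/48.02 = 0.0208.

T = 0.0208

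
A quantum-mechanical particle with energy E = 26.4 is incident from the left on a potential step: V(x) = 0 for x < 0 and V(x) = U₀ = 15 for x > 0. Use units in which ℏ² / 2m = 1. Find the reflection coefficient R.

R = 0.0428

The wavenumbers are k₁ = √(2mE)/ℏ = 5.138 on the left and k₂ = √(2m(E − U₀))/ℏ = 3.376 on the right.
Continuity of ψ and ψ′ at the step yields the reflection amplitude r = (k₁ − k₂)/(k₁ + k₂) = 0.2069; thus R = |r|² = 0.04281, T = 0.9572.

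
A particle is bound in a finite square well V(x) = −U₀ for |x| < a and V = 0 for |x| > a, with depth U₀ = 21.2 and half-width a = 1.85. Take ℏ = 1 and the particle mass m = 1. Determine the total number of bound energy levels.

N = 8

Define the well-strength parameter z₀ = (a/ℏ)√(2mU₀) = 1.85 × √(2·1·21.2) = 12.05.
The even/odd transcendental equations gain one root per π/2 in z₀, giving N = 1 + ⌊2z₀/π⌋ = 1 + ⌊7.669⌋ = 8.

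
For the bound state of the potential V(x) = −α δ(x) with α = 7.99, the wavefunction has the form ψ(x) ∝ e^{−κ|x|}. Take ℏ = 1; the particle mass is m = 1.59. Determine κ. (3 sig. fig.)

κ = 12.7

Integrating the TISE across x = 0 gives the cusp condition ψ'(0⁺) − ψ'(0⁻) = −(2mα/ℏ²)ψ(0).
With ψ ∝ e^{−κ|x|} this yields −2κ = −2mα/ℏ², so κ = mα/ℏ² = 12.70.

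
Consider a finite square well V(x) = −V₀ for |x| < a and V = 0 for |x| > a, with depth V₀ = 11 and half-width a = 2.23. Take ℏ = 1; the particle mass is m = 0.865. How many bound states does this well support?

N = 7

Define the well-strength parameter z₀ = (a/ℏ)√(2mV₀) = 2.23 × √(2·0.865·11) = 9.728.
The even/odd transcendental equations gain one root per π/2 in z₀, giving N = 1 + ⌊2z₀/π⌋ = 1 + ⌊6.193⌋ = 7.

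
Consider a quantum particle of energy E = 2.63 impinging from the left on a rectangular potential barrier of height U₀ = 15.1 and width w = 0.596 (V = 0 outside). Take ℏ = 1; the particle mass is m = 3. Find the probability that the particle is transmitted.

T = 0.0000766

E < U₀: inside the barrier ψ ∝ e^{±κx} with κ = √(2m(U₀ − E))/ℏ = 8.650.
κw = 5.155, sinh(κw) = 86.67.
The exact tunnelling result is T⁻¹ = 1 + U₀² sinh²(κw) / [4E(U₀ − E)] = 13060, so T = 0.0000766.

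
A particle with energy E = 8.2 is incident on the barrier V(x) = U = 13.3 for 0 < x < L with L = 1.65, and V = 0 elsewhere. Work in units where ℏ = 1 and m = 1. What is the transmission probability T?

Since E < U the interior solution is evanescent with decay constant κ = √(2m(U − E))/ℏ = 3.194.
κL = 5.270, sinh(κL) = 97.17.
The exact tunnelling result is T⁻¹ = 1 + U² sinh²(κL) / [4E(U − E)] = 9986, so T = 0.000100.

T = 0.000100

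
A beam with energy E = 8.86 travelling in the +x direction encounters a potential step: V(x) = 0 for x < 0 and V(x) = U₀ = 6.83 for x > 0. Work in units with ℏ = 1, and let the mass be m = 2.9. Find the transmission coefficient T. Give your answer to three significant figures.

T = 0.876

On each side the TISE gives plane waves with k = √(2m(E − V))/ℏ: k₁ = √(2·2.9·8.86) = 7.169, k₂ = √(2·2.9·2.03) = 3.431.
Continuity of ψ and ψ′ at the step yields the reflection amplitude r = (k₁ − k₂)/(k₁ + k₂) = 0.3526; thus R = |r|² = 0.1243, T = 0.8757.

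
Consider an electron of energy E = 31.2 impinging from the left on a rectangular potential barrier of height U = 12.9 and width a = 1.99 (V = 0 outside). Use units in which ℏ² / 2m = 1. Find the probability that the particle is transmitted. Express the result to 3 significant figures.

Above the barrier the interior wavenumber is k₂ = √(2m(E − U))/ℏ = 4.278, giving phase k₂a = 8.513.
Matching at both interfaces gives T⁻¹ = 1 + U² sin²(k₂a) / [4E(E − U)] = 1.046, hence T = 0.956.

T = 0.956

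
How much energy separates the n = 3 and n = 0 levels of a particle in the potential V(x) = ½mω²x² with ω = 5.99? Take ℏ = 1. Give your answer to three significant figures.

E_n = ℏω(n + ½), so ΔE = (3 − 0) ℏω = 3 × 5.99 = 17.97.

ΔE = 18.0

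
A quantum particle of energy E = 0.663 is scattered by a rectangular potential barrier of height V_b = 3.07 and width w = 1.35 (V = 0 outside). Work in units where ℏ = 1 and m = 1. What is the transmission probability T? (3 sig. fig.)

T = 0.00723

E < V_b: inside the barrier ψ ∝ e^{±κx} with κ = √(2m(V_b − E))/ℏ = 2.194.
κw = 2.962, sinh(κw) = 9.643.
Matching ψ, ψ′ at both faces gives T = [1 + V_b² sinh²(κw) / (4E(V_b − E))]⁻¹ = 1/138.3 = 0.00723.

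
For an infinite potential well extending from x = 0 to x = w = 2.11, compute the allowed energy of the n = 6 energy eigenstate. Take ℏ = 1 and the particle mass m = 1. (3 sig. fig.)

Requiring ψ(0) = ψ(w) = 0 quantises k = nπ/w, hence E_n = ℏ²k²/2m = n²π²ℏ²/(2mw²).
E_6 = 6² × π² / (2 × 1 × 2.11²) = 39.90.

E = 39.9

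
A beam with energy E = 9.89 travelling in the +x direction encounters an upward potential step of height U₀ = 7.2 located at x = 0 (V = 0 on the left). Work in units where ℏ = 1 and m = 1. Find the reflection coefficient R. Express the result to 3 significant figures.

R = 0.0989

The wavenumbers are k₁ = √(2mE)/ℏ = 4.447 on the left and k₂ = √(2m(E − U₀))/ℏ = 2.319 on the right.
Matching ψ and ψ′ at x = 0 gives r = (k₁ − k₂)/(k₁ + k₂), so R = r² = 0.09889 and T = 1 − R = 0.9011.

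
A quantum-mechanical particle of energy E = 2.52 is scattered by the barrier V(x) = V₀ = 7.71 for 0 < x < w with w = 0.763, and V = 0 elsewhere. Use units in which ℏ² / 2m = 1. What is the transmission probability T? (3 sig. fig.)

T = 0.104

E < V₀: inside the barrier ψ ∝ e^{±κx} with κ = √(2m(V₀ − E))/ℏ = 2.278.
κw = 1.738, sinh(κw) = 2.756.
Matching ψ, ψ′ at both faces gives T = [1 + V₀² sinh²(κw) / (4E(V₀ − E))]⁻¹ = 1/9.629 = 0.104.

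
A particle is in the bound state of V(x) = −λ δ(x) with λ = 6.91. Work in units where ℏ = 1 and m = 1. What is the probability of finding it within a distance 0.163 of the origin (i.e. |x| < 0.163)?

P = 0.895

The normalised bound state is ψ = √κ e^{−κ|x|} with κ = mλ/ℏ² = 6.910.
P(|x| < d) = ∫_{−d}^{d} κ e^{−2κ|x|} dx = 1 − e^{−2κd} = 1 − e^{−2.253} = 0.8949.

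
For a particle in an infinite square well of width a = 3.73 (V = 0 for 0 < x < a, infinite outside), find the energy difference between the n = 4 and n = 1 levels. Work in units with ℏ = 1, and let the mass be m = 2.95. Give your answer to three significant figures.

E_n = n²π²ℏ²/(2ma²), so ΔE = (4² − 1²) π²ℏ²/(2ma²).
ΔE = 15 × π² / (2 × 2.95 × 3.73²) = 1.804.

ΔE = 1.80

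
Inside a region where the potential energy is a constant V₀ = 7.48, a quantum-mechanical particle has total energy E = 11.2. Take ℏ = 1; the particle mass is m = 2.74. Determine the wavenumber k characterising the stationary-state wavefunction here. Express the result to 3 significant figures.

With E > V₀ the solution is oscillatory, ψ ∝ e^{±ikx} with k = √(2m(E − V₀))/ℏ.
k = √(2 × 2.74 × 3.72) = 4.515.

k = 4.52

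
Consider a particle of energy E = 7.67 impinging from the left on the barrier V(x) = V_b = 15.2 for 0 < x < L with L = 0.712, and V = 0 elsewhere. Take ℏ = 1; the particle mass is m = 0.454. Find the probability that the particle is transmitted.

Since E < V_b the interior solution is evanescent with decay constant κ = √(2m(V_b − E))/ℏ = 2.615.
κL = 1.862, sinh(κL) = 3.140.
The exact tunnelling result is T⁻¹ = 1 + V_b² sinh²(κL) / [4E(V_b − E)] = 10.86, so T = 0.0921.

T = 0.0921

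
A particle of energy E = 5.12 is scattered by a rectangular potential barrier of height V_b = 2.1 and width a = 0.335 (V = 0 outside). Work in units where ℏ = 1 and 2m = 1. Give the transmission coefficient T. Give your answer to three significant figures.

E > V_b: inside the barrier k₂ = √(2m(E − V_b))/ℏ = 1.738, k₂a = 0.5822.
Matching at both interfaces gives T⁻¹ = 1 + V_b² sin²(k₂a) / [4E(E − V_b)] = 1.022, hence T = 0.979.

T = 0.979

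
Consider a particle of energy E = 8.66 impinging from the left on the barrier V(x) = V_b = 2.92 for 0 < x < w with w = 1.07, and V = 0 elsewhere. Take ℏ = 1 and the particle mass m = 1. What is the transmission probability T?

Above the barrier the interior wavenumber is k₂ = √(2m(E − V_b))/ℏ = 3.388, giving phase k₂w = 3.625.
Matching at both interfaces gives T⁻¹ = 1 + V_b² sin²(k₂w) / [4E(E − V_b)] = 1.009, hence T = 0.991.

T = 0.991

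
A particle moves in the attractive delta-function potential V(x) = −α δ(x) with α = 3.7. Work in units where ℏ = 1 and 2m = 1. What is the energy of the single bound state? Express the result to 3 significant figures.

The bound state is ψ(x) = √κ e^{−κ|x|}. The derivative jump ψ'(0⁺) − ψ'(0⁻) = −(2mα/ℏ²)ψ(0) fixes κ = mα/ℏ² = 1.850.
Then E = −ℏ²κ²/(2m) = −mα²/(2ℏ²) = -3.423.

E = -3.42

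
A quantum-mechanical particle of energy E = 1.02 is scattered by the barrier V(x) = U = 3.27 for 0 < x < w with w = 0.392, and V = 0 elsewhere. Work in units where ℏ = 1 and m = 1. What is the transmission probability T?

Since E < U the interior solution is evanescent with decay constant κ = √(2m(U − E))/ℏ = 2.121.
κw = 0.8316, sinh(κw) = 0.9308.
The exact tunnelling result is T⁻¹ = 1 + U² sinh²(κw) / [4E(U − E)] = 2.009, so T = 0.498.

T = 0.498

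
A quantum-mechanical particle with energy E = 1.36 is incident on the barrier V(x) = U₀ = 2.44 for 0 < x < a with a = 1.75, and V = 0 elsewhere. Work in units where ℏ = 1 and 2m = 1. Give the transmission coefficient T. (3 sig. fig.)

Since E < U₀ the interior solution is evanescent with decay constant κ = √(2m(U₀ − E))/ℏ = 1.039.
κa = 1.819, sinh(κa) = 3.001.
Matching ψ, ψ′ at both faces gives T = [1 + U₀² sinh²(κa) / (4E(U₀ − E))]⁻¹ = 1/10.12 = 0.0988.

T = 0.0988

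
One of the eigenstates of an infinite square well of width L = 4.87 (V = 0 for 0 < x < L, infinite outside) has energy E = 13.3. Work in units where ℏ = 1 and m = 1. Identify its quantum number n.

From E_n = n²π²ℏ²/(2mL²) invert to n = √(2mL²E)/(πℏ).
n = (4.87/π) × √(2 × 1 × 13.3) = 7.995 → n = 8.

n = 8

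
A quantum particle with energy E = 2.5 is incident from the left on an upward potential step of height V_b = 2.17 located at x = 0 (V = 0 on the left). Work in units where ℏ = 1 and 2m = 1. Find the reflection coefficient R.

On each side the TISE gives plane waves with k = √(2m(E − V))/ℏ: k₁ = √(2·½·2.5) = 1.581, k₂ = √(2·½·0.33) = 0.5745.
Matching ψ and ψ′ at x = 0 gives r = (k₁ − k₂)/(k₁ + k₂), so R = r² = 0.2181 and T = 1 − R = 0.7819.

R = 0.218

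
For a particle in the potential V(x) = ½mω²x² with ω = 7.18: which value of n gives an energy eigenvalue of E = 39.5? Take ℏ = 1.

n = 5

Invert E_n = (n + ½)ℏω: n = E/ℏω − ½ = 5.001, so n = 5.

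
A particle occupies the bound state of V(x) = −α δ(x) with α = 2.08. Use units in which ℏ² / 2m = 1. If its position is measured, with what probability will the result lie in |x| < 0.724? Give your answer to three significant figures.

The normalised bound state is ψ = √κ e^{−κ|x|} with κ = mα/ℏ² = 1.040.
P(|x| < d) = ∫_{−d}^{d} κ e^{−2κ|x|} dx = 1 − e^{−2κd} = 1 − e^{−1.506} = 0.7782.

P = 0.778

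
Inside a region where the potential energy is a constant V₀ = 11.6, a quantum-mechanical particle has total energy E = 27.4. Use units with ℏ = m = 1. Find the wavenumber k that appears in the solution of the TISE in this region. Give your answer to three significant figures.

k = 5.62

With E > V₀ the solution is oscillatory, ψ ∝ e^{±ikx} with k = √(2m(E − V₀))/ℏ.
k = √(2 × 1 × 15.8) = 5.621.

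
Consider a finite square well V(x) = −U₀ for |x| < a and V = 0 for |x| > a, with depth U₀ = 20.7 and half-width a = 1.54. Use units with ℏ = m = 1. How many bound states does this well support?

N = 7

Define the well-strength parameter z₀ = (a/ℏ)√(2mU₀) = 1.54 × √(2·1·20.7) = 9.909.
A new bound state (alternating even/odd) appears each time z₀ passes a multiple of π/2, so N = ⌊2z₀/π⌋ + 1 = ⌊6.308⌋ + 1 = 7.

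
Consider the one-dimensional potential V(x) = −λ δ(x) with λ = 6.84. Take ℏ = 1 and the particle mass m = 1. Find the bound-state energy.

E = -23.4

For x ≠ 0 the bound state is ψ ∝ e^{−κ|x|}; integrating the TISE across the delta gives the cusp condition 2κ = 2mλ/ℏ², so κ = 6.840.
Then E = −ℏ²κ²/(2m) = −mλ²/(2ℏ²) = -23.39.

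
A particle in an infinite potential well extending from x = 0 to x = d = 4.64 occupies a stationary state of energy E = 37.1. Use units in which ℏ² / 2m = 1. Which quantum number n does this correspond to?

From E_n = n²π²ℏ²/(2md²) invert to n = √(2md²E)/(πℏ).
n = (4.64/π) × √(2 × 0.5 × 37.1) = 8.996 → n = 9.

n = 9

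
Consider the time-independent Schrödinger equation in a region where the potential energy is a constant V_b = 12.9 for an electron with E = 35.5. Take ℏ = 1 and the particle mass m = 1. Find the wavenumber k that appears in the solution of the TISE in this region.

k = 6.72

With E > V_b the solution is oscillatory, ψ ∝ e^{±ikx} with k = √(2m(E − V_b))/ℏ.
k = √(2 × 1 × 22.6) = 6.723.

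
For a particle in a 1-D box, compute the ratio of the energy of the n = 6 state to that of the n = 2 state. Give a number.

E_n = n²π²ℏ²/(2mL²) so the ratio is n₂²/n₁² = 36/4 = 9.

9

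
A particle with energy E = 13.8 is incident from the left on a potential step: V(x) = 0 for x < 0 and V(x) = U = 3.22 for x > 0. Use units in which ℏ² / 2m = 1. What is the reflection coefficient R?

R = 0.00440

On each side the TISE gives plane waves with k = √(2m(E − V))/ℏ: k₁ = √(2·½·13.8) = 3.715, k₂ = √(2·½·10.58) = 3.253.
Matching ψ and ψ′ at x = 0 gives r = (k₁ − k₂)/(k₁ + k₂), so R = r² = 0.004399 and T = 1 − R = 0.9956.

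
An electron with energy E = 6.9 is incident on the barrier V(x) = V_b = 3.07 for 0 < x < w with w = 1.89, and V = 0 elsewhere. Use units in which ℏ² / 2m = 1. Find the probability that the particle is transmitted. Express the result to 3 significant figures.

T = 0.976

E > V_b: inside the barrier k₂ = √(2m(E − V_b))/ℏ = 1.957, k₂w = 3.699.
Matching at both interfaces gives T⁻¹ = 1 + V_b² sin²(k₂w) / [4E(E − V_b)] = 1.025, hence T = 0.976.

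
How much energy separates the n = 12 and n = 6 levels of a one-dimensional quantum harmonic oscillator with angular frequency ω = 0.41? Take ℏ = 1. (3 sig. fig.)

ΔE = 2.46

E_n = ℏω(n + ½), so ΔE = (12 − 6) ℏω = 6 × 0.41 = 2.460.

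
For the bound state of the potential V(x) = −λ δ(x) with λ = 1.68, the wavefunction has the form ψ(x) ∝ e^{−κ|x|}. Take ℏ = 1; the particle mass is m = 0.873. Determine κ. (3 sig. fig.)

Integrate −(ℏ²/2m)ψ'' − λδ(x)ψ = Eψ from −ε to +ε: the ψ'' term gives ψ'(0⁺) − ψ'(0⁻) and the δ term gives −(2mλ/ℏ²)ψ(0).
With ψ ∝ e^{−κ|x|} this yields −2κ = −2mλ/ℏ², so κ = mλ/ℏ² = 1.467.

κ = 1.47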